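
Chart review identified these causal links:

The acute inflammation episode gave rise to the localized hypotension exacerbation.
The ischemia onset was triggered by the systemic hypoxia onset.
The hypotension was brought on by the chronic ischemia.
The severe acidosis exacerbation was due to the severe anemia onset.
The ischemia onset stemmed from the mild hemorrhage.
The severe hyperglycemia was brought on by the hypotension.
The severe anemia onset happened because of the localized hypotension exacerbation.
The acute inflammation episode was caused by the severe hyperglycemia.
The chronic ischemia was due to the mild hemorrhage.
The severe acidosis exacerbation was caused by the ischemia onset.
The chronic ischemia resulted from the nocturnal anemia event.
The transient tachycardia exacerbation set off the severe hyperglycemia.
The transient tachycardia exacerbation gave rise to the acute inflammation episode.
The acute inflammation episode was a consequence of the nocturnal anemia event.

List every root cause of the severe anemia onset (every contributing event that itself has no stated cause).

the mild hemorrhage, the nocturnal anemia event, the transient tachycardia exacerbation

Tracing upstream from the severe anemia onset: the severe anemia onset ← the localized hypotension exacerbation ← the acute inflammation episode ← the nocturnal anemia event.
A separate upstream branch: the severe anemia onset ← the localized hypotension exacerbation ← the acute inflammation episode ← the transient tachycardia exacerbation.
A separate upstream branch: the severe anemia onset ← the localized hypotension exacerbation ← the acute inflammation episode ← the severe hyperglycemia ← the hypotension ← the chronic ischemia ← the mild hemorrhage.
Each of those chain origins has no stated cause.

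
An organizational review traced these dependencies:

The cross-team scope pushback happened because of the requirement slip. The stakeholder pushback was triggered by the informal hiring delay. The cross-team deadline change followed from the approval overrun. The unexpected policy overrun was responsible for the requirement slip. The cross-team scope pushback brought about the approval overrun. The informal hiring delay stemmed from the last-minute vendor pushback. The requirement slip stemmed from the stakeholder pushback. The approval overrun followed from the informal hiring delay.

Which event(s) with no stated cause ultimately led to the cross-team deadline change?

the last-minute vendor pushback, the unexpected policy overrun

Tracing upstream from the cross-team deadline change: the cross-team deadline change ← the approval overrun ← the informal hiring delay ← the last-minute vendor pushback.
A separate upstream branch: the cross-team deadline change ← the approval overrun ← the cross-team scope pushback ← the requirement slip ← the unexpected policy overrun.
Each of those chain origins has no stated cause.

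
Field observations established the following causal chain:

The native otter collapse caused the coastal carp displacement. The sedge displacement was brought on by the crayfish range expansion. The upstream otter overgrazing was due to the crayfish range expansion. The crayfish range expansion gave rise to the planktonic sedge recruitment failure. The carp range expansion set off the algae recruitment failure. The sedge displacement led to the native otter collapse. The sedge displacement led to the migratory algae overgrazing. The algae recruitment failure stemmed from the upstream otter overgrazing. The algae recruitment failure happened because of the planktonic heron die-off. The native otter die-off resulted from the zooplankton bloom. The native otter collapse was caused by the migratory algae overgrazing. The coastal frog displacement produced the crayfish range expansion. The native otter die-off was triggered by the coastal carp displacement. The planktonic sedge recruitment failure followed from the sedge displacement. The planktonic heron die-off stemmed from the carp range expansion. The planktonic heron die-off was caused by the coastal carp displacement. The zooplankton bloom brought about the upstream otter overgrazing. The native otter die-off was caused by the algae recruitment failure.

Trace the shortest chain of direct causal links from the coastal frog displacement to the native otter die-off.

the coastal frog displacement → the crayfish range expansion → the upstream otter overgrazing → the algae recruitment failure → the native otter die-off

the coastal frog displacement → the crayfish range expansion
the crayfish range expansion → the upstream otter overgrazing
the upstream otter overgrazing → the algae recruitment failure
the algae recruitment failure → the native otter die-off
Length: 4 steps.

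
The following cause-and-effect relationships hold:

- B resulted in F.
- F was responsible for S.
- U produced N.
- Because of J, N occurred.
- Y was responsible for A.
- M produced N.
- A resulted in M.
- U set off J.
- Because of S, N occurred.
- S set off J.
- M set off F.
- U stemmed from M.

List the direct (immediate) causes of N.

J, M, S, U

Upstream contributors include Y, A, F, B, but only J, M, S, U feed directly into N.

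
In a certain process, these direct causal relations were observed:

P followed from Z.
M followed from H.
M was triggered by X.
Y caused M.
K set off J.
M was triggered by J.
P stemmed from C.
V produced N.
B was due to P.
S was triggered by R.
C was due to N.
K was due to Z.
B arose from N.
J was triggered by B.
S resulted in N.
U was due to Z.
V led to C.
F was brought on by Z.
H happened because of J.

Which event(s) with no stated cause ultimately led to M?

Tracing upstream from M: M ← J ← B ← N ← V.
A separate upstream branch: M ← J ← B ← N ← S ← R.
A separate upstream branch: M ← J ← K ← Z.
A separate upstream branch: M ← Y.
A separate upstream branch: M ← X.
Each of those chain origins has no stated cause.

R, V, X, Y, Z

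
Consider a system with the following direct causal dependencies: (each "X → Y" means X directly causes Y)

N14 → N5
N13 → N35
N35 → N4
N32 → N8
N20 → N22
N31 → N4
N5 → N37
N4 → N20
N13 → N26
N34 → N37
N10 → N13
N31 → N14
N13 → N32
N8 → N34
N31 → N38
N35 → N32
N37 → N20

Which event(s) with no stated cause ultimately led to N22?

Tracing upstream from N22: N22 ← N20 ← N4 ← N31.
A separate upstream branch: N22 ← N20 ← N4 ← N35 ← N13 ← N10.
Each of those chain origins has no stated cause.

N10, N31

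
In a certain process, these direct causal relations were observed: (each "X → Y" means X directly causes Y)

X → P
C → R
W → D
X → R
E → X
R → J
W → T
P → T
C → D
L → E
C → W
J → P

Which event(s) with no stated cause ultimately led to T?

C, L

Tracing upstream from T: T ← P ← X ← E ← L.
A separate upstream branch: T ← W ← C.
Each of those chain origins has no stated cause.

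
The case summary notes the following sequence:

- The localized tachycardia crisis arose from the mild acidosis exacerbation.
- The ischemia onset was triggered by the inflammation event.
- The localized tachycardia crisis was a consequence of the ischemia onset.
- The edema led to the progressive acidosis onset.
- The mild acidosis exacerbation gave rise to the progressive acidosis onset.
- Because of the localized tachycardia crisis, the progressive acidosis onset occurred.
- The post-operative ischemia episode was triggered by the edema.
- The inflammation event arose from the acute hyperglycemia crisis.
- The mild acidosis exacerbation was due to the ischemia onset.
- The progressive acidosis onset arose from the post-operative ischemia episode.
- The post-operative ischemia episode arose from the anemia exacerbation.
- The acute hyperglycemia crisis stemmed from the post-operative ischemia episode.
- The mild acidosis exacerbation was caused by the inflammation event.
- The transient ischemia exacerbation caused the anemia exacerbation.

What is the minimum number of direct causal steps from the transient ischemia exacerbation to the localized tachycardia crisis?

Shortest chain: the transient ischemia exacerbation → the anemia exacerbation → the post-operative ischemia episode → the acute hyperglycemia crisis → the inflammation event → the ischemia onset → the localized tachycardia crisis.

6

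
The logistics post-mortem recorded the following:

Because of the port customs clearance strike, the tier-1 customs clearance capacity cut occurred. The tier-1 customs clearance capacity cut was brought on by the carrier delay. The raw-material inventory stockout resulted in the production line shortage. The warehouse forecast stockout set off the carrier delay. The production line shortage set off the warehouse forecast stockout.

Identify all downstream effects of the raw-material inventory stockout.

Direct effects: the production line shortage.
2 steps out: the warehouse forecast stockout.
3 steps out: the carrier delay.
4 steps out: the tier-1 customs clearance capacity cut.
Not reachable from it: the port customs clearance strike.

the carrier delay, the production line shortage, the tier-1 customs clearance capacity cut, the warehouse forecast stockout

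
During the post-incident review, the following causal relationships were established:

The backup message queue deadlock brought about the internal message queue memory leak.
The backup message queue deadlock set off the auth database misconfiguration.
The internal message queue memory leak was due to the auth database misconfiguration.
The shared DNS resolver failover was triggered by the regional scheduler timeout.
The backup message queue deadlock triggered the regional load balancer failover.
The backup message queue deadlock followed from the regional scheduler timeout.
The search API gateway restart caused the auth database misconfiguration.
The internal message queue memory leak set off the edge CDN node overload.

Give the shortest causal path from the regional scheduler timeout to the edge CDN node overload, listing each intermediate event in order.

the regional scheduler timeout → the backup message queue deadlock → the internal message queue memory leak → the edge CDN node overload

the regional scheduler timeout → the backup message queue deadlock
the backup message queue deadlock → the internal message queue memory leak
the internal message queue memory leak → the edge CDN node overload
Length: 3 steps.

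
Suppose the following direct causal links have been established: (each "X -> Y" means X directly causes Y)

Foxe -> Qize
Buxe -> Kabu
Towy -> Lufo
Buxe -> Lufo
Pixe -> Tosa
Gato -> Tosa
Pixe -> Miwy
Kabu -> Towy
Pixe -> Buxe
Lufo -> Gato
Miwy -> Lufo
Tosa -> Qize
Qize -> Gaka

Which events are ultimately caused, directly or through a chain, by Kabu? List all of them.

Gaka, Gato, Lufo, Qize, Tosa, Towy

Direct effects: Towy.
2 steps out: Lufo.
3 steps out: Gato.
4 steps out: Tosa.
5 steps out: Qize.
6 steps out: Gaka.
Not reachable from it: Pixe, Miwy, Buxe, Foxe.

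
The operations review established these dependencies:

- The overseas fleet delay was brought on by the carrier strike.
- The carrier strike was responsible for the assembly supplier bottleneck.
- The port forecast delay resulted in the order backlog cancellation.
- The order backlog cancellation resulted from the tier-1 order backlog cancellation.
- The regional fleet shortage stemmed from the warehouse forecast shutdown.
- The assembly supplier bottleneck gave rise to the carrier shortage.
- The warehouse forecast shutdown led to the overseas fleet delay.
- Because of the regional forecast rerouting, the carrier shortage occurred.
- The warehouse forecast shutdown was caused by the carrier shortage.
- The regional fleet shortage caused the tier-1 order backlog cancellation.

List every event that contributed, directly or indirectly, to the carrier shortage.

the assembly supplier bottleneck, the carrier strike, the regional forecast rerouting

Immediate causes of the carrier shortage: the regional forecast rerouting, the assembly supplier bottleneck.
Further upstream: the carrier strike.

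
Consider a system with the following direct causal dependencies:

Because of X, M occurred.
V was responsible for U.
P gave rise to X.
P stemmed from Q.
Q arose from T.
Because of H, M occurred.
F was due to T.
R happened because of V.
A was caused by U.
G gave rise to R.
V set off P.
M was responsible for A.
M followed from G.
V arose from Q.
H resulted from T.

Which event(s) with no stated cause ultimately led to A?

G, T

Tracing upstream from A: A ← M ← H ← T.
A separate upstream branch: A ← M ← G.
Each of those chain origins has no stated cause.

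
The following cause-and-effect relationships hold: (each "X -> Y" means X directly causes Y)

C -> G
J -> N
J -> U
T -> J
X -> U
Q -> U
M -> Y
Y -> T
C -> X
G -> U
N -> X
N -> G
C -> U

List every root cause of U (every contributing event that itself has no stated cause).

C, M, Q

Tracing upstream from U: U ← J ← T ← Y ← M.
A separate upstream branch: U ← C.
A separate upstream branch: U ← Q.
Each of those chain origins has no stated cause.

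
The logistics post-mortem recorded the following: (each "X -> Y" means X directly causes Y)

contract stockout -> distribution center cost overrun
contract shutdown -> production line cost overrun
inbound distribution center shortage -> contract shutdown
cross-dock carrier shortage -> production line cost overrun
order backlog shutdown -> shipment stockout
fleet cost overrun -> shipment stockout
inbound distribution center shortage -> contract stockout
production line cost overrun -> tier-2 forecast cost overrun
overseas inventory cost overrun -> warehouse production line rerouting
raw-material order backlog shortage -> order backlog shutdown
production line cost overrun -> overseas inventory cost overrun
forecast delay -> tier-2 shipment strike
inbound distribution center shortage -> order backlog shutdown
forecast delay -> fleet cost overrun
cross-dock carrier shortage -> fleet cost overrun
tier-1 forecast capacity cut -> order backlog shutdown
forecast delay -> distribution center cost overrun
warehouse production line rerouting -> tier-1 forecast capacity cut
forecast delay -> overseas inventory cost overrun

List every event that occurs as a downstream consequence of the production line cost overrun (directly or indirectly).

the order backlog shutdown, the overseas inventory cost overrun, the shipment stockout, the tier-1 forecast capacity cut, the tier-2 forecast cost overrun, the warehouse production line rerouting

Direct effects: the overseas inventory cost overrun, the tier-2 forecast cost overrun.
2 steps out: the warehouse production line rerouting.
3 steps out: the tier-1 forecast capacity cut.
4 steps out: the order backlog shutdown.
5 steps out: the shipment stockout.
Not reachable from it: the inbound distribution center shortage, the forecast delay, the contract shutdown, the contract stockout, the distribution center cost overrun, the cross-dock carrier shortage, the raw-material order backlog shortage, the fleet cost overrun, the tier-2 shipment strike.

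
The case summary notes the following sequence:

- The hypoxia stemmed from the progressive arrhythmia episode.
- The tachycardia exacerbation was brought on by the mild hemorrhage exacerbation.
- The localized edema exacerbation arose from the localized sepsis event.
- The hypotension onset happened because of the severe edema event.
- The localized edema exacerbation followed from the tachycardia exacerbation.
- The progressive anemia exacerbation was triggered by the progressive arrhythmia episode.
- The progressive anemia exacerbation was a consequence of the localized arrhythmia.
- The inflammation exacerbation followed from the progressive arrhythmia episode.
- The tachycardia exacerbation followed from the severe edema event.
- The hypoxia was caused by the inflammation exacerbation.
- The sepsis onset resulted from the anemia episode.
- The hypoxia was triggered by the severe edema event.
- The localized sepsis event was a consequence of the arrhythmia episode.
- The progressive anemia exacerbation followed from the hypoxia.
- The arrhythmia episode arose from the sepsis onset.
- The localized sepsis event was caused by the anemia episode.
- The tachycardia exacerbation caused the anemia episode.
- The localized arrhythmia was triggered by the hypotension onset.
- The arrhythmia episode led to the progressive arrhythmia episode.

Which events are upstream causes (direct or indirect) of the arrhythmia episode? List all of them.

the anemia episode, the mild hemorrhage exacerbation, the sepsis onset, the severe edema event, the tachycardia exacerbation

Immediate cause of the arrhythmia episode: the sepsis onset.
Further upstream: the severe edema event, the tachycardia exacerbation, the anemia episode, the mild hemorrhage exacerbation.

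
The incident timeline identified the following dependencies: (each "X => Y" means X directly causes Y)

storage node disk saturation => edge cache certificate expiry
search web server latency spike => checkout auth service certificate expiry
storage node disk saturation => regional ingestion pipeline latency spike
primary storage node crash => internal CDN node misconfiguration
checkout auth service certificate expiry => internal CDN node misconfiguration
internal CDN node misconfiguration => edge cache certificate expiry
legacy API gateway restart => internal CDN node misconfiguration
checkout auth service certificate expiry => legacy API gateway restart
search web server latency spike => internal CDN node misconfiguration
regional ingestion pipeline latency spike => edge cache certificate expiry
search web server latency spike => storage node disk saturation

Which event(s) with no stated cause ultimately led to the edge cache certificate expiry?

the primary storage node crash, the search web server latency spike

Tracing upstream from the edge cache certificate expiry: the edge cache certificate expiry ← the storage node disk saturation ← the search web server latency spike.
A separate upstream branch: the edge cache certificate expiry ← the internal CDN node misconfiguration ← the primary storage node crash.
Each of those chain origins has no stated cause.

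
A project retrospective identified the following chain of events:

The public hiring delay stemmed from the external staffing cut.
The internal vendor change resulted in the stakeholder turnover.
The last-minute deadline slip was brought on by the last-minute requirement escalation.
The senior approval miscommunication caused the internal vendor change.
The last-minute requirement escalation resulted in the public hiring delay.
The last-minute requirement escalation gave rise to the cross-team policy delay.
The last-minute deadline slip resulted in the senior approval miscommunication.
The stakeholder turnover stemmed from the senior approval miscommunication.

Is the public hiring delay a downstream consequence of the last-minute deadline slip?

The last-minute deadline slip leads to the senior approval miscommunication, the internal vendor change, the stakeholder turnover; the public hiring delay is not among them.

No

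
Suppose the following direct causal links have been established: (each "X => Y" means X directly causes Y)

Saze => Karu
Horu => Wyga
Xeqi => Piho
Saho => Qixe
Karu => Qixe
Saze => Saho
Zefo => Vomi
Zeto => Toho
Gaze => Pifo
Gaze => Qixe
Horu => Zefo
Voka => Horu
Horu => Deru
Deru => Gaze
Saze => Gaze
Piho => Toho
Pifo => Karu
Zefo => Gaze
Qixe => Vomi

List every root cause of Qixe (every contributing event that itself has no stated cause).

Tracing upstream from Qixe: Qixe ← Gaze ← Saze.
A separate upstream branch: Qixe ← Gaze ← Deru ← Horu ← Voka.
Each of those chain origins has no stated cause.

Saze, Voka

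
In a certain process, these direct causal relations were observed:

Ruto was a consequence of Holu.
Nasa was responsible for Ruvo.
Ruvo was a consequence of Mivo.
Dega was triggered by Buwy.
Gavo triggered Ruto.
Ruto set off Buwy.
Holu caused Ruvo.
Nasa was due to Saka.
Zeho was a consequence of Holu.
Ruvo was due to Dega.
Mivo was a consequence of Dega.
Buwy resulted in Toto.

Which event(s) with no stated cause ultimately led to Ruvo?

Tracing upstream from Ruvo: Ruvo ← Holu.
A separate upstream branch: Ruvo ← Dega ← Buwy ← Ruto ← Gavo.
A separate upstream branch: Ruvo ← Nasa ← Saka.
Each of those chain origins has no stated cause.

Gavo, Holu, Saka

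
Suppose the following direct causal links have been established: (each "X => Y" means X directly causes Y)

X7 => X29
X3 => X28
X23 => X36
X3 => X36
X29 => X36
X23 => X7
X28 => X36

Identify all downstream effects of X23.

Direct effects: X7, X36.
2 steps out: X29.
Not reachable from it: X3, X28.

X29, X36, X7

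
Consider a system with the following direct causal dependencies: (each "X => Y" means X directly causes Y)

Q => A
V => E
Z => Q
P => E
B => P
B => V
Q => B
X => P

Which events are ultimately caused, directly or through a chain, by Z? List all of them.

Direct effects: Q.
2 steps out: B, A.
3 steps out: P, V.
4 steps out: E.
Not reachable from it: X.

A, B, E, P, Q, V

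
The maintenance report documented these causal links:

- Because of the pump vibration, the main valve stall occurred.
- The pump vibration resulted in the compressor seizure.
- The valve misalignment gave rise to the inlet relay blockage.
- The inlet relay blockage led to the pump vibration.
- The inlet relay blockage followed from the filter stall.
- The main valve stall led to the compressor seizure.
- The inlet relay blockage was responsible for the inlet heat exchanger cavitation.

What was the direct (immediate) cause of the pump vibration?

the inlet relay blockage

Upstream contributors include the filter stall, the valve misalignment, but only the inlet relay blockage feeds directly into the pump vibration.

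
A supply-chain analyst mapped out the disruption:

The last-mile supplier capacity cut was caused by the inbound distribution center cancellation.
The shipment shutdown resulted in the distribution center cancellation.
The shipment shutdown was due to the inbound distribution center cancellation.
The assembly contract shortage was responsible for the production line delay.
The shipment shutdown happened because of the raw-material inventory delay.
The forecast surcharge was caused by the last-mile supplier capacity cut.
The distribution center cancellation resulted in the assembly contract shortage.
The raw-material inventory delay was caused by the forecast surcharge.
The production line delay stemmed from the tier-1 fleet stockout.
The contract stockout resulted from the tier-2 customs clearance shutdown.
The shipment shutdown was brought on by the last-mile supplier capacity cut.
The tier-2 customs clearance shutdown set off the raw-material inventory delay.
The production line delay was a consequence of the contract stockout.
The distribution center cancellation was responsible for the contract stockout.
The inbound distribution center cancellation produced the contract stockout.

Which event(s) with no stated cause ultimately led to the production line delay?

the inbound distribution center cancellation, the tier-1 fleet stockout, the tier-2 customs clearance shutdown

Tracing upstream from the production line delay: the production line delay ← the contract stockout ← the inbound distribution center cancellation.
A separate upstream branch: the production line delay ← the contract stockout ← the tier-2 customs clearance shutdown.
A separate upstream branch: the production line delay ← the tier-1 fleet stockout.
Each of those chain origins has no stated cause.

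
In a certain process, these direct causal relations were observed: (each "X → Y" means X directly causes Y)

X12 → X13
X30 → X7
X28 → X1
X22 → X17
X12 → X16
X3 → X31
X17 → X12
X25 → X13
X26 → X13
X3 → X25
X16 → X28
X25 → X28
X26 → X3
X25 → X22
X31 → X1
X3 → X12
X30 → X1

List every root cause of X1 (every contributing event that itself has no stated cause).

Tracing upstream from X1: X1 ← X31 ← X3 ← X26.
A separate upstream branch: X1 ← X30.
Each of those chain origins has no stated cause.

X26, X30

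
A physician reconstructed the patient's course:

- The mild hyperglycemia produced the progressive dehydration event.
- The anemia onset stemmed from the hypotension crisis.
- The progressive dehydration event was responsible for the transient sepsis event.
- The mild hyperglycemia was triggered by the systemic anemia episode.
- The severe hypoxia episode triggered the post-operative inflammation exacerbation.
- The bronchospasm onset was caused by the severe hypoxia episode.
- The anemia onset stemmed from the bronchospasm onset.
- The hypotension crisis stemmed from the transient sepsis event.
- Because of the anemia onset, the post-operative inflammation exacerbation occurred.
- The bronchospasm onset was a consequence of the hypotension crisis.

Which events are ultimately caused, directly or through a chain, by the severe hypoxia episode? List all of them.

the anemia onset, the bronchospasm onset, the post-operative inflammation exacerbation

Direct effects: the bronchospasm onset, the post-operative inflammation exacerbation.
2 steps out: the anemia onset.
Not reachable from it: the systemic anemia episode, the mild hyperglycemia, the progressive dehydration event, the transient sepsis event, the hypotension crisis.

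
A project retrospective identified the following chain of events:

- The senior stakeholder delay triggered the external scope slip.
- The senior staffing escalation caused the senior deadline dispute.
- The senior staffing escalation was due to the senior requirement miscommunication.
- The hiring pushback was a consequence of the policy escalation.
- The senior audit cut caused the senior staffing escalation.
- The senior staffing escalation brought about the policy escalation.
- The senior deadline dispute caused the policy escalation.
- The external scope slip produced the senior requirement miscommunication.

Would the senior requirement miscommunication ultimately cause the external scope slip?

No

The senior requirement miscommunication leads to the senior staffing escalation, the senior deadline dispute, the policy escalation, the hiring pushback; the external scope slip is not among them.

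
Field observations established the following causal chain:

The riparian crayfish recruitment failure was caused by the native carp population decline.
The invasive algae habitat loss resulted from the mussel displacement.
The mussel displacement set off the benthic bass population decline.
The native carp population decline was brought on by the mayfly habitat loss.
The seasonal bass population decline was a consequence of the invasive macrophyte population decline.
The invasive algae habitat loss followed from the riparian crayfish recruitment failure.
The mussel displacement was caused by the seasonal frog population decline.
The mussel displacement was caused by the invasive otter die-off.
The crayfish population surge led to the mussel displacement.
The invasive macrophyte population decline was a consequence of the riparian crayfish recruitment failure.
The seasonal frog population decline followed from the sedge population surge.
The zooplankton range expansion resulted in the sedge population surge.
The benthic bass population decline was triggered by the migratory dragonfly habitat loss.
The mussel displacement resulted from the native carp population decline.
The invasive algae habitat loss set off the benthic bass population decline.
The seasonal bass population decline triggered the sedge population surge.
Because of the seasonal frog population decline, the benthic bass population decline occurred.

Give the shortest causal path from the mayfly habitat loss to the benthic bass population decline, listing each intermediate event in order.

the mayfly habitat loss → the native carp population decline
the native carp population decline → the mussel displacement
the mussel displacement → the benthic bass population decline
Length: 3 steps.

the mayfly habitat loss → the native carp population decline → the mussel displacement → the benthic bass population decline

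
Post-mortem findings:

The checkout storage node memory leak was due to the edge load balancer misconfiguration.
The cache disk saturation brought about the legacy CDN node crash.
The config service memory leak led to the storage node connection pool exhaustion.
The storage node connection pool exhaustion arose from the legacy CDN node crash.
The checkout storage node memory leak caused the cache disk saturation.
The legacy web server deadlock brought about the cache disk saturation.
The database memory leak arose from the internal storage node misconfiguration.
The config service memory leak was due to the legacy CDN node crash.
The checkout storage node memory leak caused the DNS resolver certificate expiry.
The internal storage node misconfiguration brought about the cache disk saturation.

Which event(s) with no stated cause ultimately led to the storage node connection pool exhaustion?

Tracing upstream from the storage node connection pool exhaustion: the storage node connection pool exhaustion ← the legacy CDN node crash ← the cache disk saturation ← the internal storage node misconfiguration.
A separate upstream branch: the storage node connection pool exhaustion ← the legacy CDN node crash ← the cache disk saturation ← the checkout storage node memory leak ← the edge load balancer misconfiguration.
A separate upstream branch: the storage node connection pool exhaustion ← the legacy CDN node crash ← the cache disk saturation ← the legacy web server deadlock.
Each of those chain origins has no stated cause.

the edge load balancer misconfiguration, the internal storage node misconfiguration, the legacy web server deadlock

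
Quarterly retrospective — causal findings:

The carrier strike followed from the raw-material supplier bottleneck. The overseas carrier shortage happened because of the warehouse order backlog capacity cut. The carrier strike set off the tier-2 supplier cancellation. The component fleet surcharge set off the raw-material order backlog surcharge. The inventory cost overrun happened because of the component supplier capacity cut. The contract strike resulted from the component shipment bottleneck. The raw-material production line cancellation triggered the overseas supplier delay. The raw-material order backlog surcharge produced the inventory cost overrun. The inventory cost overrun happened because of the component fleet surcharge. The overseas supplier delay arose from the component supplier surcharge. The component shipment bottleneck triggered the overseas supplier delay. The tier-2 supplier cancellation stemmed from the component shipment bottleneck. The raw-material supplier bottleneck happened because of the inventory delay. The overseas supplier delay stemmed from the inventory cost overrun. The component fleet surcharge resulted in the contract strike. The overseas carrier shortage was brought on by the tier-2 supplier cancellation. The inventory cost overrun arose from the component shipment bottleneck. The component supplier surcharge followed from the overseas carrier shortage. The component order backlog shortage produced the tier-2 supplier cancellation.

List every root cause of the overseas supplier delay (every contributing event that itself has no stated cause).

Tracing upstream from the overseas supplier delay: the overseas supplier delay ← the component supplier surcharge ← the overseas carrier shortage ← the warehouse order backlog capacity cut.
A separate upstream branch: the overseas supplier delay ← the inventory cost overrun ← the component supplier capacity cut.
A separate upstream branch: the overseas supplier delay ← the component supplier surcharge ← the overseas carrier shortage ← the tier-2 supplier cancellation ← the component order backlog shortage.
A separate upstream branch: the overseas supplier delay ← the component supplier surcharge ← the overseas carrier shortage ← the tier-2 supplier cancellation ← the carrier strike ← the raw-material supplier bottleneck ← the inventory delay.
A separate upstream branch: the overseas supplier delay ← the component shipment bottleneck.
A separate upstream branch: the overseas supplier delay ← the inventory cost overrun ← the component fleet surcharge.
A separate upstream branch: the overseas supplier delay ← the raw-material production line cancellation.
Each of those chain origins has no stated cause.

the component fleet surcharge, the component order backlog shortage, the component shipment bottleneck, the component supplier capacity cut, the inventory delay, the raw-material production line cancellation, the warehouse order backlog capacity cut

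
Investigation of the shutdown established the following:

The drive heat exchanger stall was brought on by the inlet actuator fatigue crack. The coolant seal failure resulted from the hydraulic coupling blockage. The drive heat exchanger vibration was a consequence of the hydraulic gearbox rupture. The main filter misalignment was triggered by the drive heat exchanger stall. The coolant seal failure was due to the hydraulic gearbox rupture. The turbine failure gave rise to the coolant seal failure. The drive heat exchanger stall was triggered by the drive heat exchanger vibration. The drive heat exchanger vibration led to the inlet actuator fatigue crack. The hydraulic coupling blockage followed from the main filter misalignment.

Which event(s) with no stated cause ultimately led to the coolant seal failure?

the hydraulic gearbox rupture, the turbine failure

Tracing upstream from the coolant seal failure: the coolant seal failure ← the hydraulic gearbox rupture.
A separate upstream branch: the coolant seal failure ← the turbine failure.
Each of those chain origins has no stated cause.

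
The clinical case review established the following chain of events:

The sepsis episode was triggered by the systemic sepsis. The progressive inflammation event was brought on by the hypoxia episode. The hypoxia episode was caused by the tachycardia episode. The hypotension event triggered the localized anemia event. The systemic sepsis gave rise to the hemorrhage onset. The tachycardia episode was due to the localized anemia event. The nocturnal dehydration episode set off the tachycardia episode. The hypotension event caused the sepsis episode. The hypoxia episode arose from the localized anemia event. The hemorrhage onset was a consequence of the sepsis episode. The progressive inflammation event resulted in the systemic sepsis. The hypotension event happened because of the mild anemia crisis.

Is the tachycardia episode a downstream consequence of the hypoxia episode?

The hypoxia episode leads to the progressive inflammation event, the systemic sepsis, the sepsis episode, the hemorrhage onset; the tachycardia episode is not among them.

No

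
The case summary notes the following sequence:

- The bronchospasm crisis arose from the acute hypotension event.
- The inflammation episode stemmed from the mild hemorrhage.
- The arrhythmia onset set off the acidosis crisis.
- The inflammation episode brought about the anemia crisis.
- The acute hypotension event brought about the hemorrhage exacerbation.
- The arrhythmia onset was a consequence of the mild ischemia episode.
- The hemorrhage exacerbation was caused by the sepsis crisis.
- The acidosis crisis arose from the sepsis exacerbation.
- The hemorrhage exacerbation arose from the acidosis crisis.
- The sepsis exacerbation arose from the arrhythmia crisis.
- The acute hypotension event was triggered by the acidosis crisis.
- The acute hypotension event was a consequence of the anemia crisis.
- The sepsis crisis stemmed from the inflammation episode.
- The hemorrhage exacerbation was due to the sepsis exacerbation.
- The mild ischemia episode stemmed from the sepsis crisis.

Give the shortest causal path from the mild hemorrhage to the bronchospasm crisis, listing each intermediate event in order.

the mild hemorrhage → the inflammation episode
the inflammation episode → the anemia crisis
the anemia crisis → the acute hypotension event
the acute hypotension event → the bronchospasm crisis
Length: 4 steps.

the mild hemorrhage → the inflammation episode → the anemia crisis → the acute hypotension event → the bronchospasm crisis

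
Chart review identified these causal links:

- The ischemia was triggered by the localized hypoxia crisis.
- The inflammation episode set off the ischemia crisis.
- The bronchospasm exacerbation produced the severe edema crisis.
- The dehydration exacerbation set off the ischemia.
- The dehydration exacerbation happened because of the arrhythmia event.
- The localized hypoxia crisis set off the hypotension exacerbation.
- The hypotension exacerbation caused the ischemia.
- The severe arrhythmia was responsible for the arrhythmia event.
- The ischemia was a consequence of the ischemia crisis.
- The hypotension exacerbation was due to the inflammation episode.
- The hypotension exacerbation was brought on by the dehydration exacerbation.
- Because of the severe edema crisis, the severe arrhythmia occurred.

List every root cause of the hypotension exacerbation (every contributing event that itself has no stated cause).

Tracing upstream from the hypotension exacerbation: the hypotension exacerbation ← the localized hypoxia crisis.
A separate upstream branch: the hypotension exacerbation ← the dehydration exacerbation ← the arrhythmia event ← the severe arrhythmia ← the severe edema crisis ← the bronchospasm exacerbation.
A separate upstream branch: the hypotension exacerbation ← the inflammation episode.
Each of those chain origins has no stated cause.

the bronchospasm exacerbation, the inflammation episode, the localized hypoxia crisis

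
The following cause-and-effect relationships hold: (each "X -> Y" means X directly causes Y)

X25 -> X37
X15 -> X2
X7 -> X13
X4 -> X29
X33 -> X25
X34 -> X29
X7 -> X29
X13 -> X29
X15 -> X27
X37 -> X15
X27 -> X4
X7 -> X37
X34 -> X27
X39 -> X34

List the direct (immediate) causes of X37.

X25, X7

Upstream contributors include X33, but only X25, X7 feed directly into X37.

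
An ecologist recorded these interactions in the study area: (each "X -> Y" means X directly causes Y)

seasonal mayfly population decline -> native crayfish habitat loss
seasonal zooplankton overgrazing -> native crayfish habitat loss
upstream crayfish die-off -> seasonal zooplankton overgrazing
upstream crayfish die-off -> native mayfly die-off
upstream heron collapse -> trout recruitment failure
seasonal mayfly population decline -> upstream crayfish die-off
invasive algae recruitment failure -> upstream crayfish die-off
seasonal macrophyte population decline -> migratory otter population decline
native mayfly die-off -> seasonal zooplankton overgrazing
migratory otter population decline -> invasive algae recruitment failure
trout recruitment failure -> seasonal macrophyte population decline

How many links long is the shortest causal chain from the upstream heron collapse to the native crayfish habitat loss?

7

Shortest chain: the upstream heron collapse → the trout recruitment failure → the seasonal macrophyte population decline → the migratory otter population decline → the invasive algae recruitment failure → the upstream crayfish die-off → the seasonal zooplankton overgrazing → the native crayfish habitat loss.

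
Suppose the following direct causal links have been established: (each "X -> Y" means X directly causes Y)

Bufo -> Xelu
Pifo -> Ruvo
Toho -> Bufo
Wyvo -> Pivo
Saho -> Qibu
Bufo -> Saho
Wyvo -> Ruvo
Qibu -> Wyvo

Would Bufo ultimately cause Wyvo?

Yes

There is a causal chain: Bufo → Saho → Qibu → Wyvo.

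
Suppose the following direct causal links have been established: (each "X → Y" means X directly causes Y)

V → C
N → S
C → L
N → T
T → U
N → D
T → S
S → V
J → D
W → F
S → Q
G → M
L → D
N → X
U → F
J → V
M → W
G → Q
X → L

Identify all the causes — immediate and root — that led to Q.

Immediate causes of Q: G, S.
Further upstream: N, T.

G, N, S, T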